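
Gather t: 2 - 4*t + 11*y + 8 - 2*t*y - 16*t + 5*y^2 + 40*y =t*(-2*y - 20) + 5*y^2 + 51*y + 10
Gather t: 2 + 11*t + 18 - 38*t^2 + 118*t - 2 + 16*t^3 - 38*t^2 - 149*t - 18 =16*t^3 - 76*t^2 - 20*t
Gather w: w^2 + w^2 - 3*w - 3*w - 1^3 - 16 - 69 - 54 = 2*w^2 - 6*w - 140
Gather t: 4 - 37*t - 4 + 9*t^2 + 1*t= 9*t^2 - 36*t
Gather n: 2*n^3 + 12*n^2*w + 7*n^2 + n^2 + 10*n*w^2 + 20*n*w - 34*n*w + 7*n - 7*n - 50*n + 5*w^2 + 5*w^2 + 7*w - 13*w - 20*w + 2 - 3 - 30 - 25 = 2*n^3 + n^2*(12*w + 8) + n*(10*w^2 - 14*w - 50) + 10*w^2 - 26*w - 56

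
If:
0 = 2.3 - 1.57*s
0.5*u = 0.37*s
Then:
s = 1.46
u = 1.08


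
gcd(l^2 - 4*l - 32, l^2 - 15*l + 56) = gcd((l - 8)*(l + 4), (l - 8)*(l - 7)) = l - 8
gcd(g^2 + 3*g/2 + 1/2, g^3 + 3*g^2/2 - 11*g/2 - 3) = g + 1/2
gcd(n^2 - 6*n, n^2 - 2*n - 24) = n - 6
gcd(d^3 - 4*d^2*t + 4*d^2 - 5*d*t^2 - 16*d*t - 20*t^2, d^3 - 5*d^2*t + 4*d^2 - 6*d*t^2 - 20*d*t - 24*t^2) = d^2 + d*t + 4*d + 4*t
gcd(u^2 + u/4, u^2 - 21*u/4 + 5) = 1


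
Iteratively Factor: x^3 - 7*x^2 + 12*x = (x - 4)*(x^2 - 3*x) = x*(x - 4)*(x - 3)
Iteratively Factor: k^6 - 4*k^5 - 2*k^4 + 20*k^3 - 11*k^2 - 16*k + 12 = (k - 1)*(k^5 - 3*k^4 - 5*k^3 + 15*k^2 + 4*k - 12) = (k - 1)*(k + 2)*(k^4 - 5*k^3 + 5*k^2 + 5*k - 6) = (k - 2)*(k - 1)*(k + 2)*(k^3 - 3*k^2 - k + 3) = (k - 2)*(k - 1)^2*(k + 2)*(k^2 - 2*k - 3) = (k - 3)*(k - 2)*(k - 1)^2*(k + 2)*(k + 1)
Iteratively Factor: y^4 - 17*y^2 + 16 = (y - 1)*(y^3 + y^2 - 16*y - 16) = (y - 4)*(y - 1)*(y^2 + 5*y + 4) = (y - 4)*(y - 1)*(y + 4)*(y + 1)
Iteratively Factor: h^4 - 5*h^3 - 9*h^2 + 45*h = (h + 3)*(h^3 - 8*h^2 + 15*h) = (h - 5)*(h + 3)*(h^2 - 3*h) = h*(h - 5)*(h + 3)*(h - 3)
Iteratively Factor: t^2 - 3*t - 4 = (t + 1)*(t - 4)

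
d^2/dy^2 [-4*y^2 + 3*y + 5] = -8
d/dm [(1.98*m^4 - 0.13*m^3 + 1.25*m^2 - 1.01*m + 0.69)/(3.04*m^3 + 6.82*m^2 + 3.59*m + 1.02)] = (6.0192*m^6 + 27.0072*m^5 + 16.638*m^4 + 13.2858*m^3 + 4.6851*m^2 - 6.8616*m - 3.5073)/(9.2416*m^6 + 41.4656*m^5 + 68.3396*m^4 + 55.1692*m^3 + 26.8009*m^2 + 7.3236*m + 1.0404)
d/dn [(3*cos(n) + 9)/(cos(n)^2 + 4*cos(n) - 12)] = 3*(cos(n)^2 + 6*cos(n) + 24)*sin(n)/(cos(n)^2 + 4*cos(n) - 12)^2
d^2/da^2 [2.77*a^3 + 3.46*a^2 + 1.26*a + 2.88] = 16.62*a + 6.92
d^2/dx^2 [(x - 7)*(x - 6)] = 2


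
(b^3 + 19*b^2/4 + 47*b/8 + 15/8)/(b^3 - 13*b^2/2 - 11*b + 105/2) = (8*b^2 + 14*b + 5)/(4*(2*b^2 - 19*b + 35))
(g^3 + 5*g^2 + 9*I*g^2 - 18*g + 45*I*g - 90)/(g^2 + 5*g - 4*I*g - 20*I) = (g^2 + 9*I*g - 18)/(g - 4*I)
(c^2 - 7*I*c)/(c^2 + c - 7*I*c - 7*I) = c/(c + 1)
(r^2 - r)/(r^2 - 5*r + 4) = r/(r - 4)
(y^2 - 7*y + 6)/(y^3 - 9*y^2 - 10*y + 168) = (y - 1)/(y^2 - 3*y - 28)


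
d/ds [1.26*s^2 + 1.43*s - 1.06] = 2.52*s + 1.43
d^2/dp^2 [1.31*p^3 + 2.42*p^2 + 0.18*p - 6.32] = 7.86*p + 4.84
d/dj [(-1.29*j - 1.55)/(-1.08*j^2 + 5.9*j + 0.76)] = (-1.3932*j^2 - 3.348*j + 8.1646)/(1.1664*j^4 - 12.744*j^3 + 33.1684*j^2 + 8.968*j + 0.5776)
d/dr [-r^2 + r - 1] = 1 - 2*r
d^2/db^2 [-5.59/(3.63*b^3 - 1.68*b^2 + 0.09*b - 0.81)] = ((121.7502*b - 18.7824)*(3.63*b^3 - 1.68*b^2 + 0.09*b - 0.81) - 5.59*(10.89*b^2 - 3.36*b + 0.09)*(21.78*b^2 - 6.72*b + 0.18))/(3.63*b^3 - 1.68*b^2 + 0.09*b - 0.81)^3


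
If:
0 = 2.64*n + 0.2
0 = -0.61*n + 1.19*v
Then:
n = -0.08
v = -0.04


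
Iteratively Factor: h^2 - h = (h - 1)*(h)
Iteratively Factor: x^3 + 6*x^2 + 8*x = (x)*(x^2 + 6*x + 8) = x*(x + 4)*(x + 2)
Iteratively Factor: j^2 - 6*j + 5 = (j - 5)*(j - 1)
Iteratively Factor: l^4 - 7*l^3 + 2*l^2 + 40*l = (l - 4)*(l^3 - 3*l^2 - 10*l) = (l - 4)*(l + 2)*(l^2 - 5*l) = (l - 5)*(l - 4)*(l + 2)*(l)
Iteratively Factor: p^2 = (p)*(p)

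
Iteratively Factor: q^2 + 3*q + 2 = (q + 2)*(q + 1)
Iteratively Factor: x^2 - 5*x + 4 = (x - 1)*(x - 4)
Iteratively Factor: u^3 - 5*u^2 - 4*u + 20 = (u - 5)*(u^2 - 4) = (u - 5)*(u + 2)*(u - 2)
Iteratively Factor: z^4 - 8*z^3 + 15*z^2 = (z - 3)*(z^3 - 5*z^2) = z*(z - 3)*(z^2 - 5*z) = z*(z - 5)*(z - 3)*(z)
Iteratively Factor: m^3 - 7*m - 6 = (m + 2)*(m^2 - 2*m - 3) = (m + 1)*(m + 2)*(m - 3)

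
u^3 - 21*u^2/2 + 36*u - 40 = (u - 4)^2*(u - 5/2)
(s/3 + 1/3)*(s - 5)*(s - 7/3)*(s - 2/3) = s^4/3 - 7*s^3/3 + 77*s^2/27 + 79*s/27 - 70/27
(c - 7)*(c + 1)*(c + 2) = c^3 - 4*c^2 - 19*c - 14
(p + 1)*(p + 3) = p^2 + 4*p + 3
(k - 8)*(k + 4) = k^2 - 4*k - 32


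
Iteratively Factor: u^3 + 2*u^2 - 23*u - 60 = (u + 3)*(u^2 - u - 20) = (u - 5)*(u + 3)*(u + 4)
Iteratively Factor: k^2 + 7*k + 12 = (k + 3)*(k + 4)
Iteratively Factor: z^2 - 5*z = (z)*(z - 5)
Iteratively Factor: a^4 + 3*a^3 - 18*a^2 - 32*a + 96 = (a + 4)*(a^3 - a^2 - 14*a + 24) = (a - 2)*(a + 4)*(a^2 + a - 12) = (a - 3)*(a - 2)*(a + 4)*(a + 4)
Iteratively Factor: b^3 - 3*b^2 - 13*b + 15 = (b - 5)*(b^2 + 2*b - 3) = (b - 5)*(b - 1)*(b + 3)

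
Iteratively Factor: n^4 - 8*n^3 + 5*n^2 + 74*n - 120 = (n - 2)*(n^3 - 6*n^2 - 7*n + 60) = (n - 5)*(n - 2)*(n^2 - n - 12) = (n - 5)*(n - 2)*(n + 3)*(n - 4)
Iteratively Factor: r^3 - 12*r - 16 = (r + 2)*(r^2 - 2*r - 8) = (r - 4)*(r + 2)*(r + 2)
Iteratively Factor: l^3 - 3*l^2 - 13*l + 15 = (l - 5)*(l^2 + 2*l - 3) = (l - 5)*(l + 3)*(l - 1)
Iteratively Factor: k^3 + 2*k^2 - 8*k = (k + 4)*(k^2 - 2*k) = (k - 2)*(k + 4)*(k)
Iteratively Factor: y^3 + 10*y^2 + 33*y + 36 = (y + 4)*(y^2 + 6*y + 9) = (y + 3)*(y + 4)*(y + 3)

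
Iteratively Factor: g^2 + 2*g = (g + 2)*(g)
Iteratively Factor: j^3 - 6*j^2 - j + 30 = (j - 5)*(j^2 - j - 6) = (j - 5)*(j + 2)*(j - 3)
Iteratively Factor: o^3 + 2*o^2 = (o + 2)*(o^2) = o*(o + 2)*(o)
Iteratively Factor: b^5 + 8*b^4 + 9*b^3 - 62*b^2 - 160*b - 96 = (b + 1)*(b^4 + 7*b^3 + 2*b^2 - 64*b - 96) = (b + 1)*(b + 4)*(b^3 + 3*b^2 - 10*b - 24) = (b + 1)*(b + 4)^2*(b^2 - b - 6) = (b + 1)*(b + 2)*(b + 4)^2*(b - 3)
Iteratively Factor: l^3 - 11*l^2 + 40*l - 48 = (l - 4)*(l^2 - 7*l + 12) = (l - 4)^2*(l - 3)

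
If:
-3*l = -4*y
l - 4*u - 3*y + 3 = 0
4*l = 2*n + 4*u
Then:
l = 4*y/3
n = 7*y/2 - 3/2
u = 3/4 - 5*y/12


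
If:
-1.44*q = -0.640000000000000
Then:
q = 0.44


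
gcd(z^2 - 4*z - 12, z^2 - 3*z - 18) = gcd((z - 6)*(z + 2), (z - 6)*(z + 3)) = z - 6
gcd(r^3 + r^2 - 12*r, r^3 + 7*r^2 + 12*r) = r^2 + 4*r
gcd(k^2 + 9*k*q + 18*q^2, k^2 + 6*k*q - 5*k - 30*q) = k + 6*q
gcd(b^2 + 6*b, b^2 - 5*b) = b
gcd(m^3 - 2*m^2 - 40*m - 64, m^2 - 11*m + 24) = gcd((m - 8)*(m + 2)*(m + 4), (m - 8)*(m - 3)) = m - 8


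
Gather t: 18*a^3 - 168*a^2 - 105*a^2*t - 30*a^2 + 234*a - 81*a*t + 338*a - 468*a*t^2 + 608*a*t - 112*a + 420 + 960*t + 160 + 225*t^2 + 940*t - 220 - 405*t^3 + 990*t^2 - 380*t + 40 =18*a^3 - 198*a^2 + 460*a - 405*t^3 + t^2*(1215 - 468*a) + t*(-105*a^2 + 527*a + 1520) + 400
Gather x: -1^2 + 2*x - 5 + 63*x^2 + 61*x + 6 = 63*x^2 + 63*x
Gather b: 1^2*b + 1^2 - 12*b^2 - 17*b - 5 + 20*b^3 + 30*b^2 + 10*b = 20*b^3 + 18*b^2 - 6*b - 4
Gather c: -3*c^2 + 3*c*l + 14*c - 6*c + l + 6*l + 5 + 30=-3*c^2 + c*(3*l + 8) + 7*l + 35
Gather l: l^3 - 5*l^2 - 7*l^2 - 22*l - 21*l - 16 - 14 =l^3 - 12*l^2 - 43*l - 30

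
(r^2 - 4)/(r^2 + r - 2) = (r - 2)/(r - 1)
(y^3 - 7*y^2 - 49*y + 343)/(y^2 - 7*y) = y - 49/y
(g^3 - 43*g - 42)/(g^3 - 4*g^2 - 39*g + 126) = (g + 1)/(g - 3)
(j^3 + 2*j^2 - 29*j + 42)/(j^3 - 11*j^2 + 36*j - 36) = (j + 7)/(j - 6)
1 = 1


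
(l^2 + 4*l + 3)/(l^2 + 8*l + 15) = (l + 1)/(l + 5)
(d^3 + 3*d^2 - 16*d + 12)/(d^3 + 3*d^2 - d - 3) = (d^2 + 4*d - 12)/(d^2 + 4*d + 3)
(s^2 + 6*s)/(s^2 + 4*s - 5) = s*(s + 6)/(s^2 + 4*s - 5)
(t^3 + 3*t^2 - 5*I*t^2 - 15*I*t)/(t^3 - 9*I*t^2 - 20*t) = (t + 3)/(t - 4*I)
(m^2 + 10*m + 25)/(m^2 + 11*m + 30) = (m + 5)/(m + 6)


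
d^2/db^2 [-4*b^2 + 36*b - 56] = -8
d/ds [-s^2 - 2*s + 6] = -2*s - 2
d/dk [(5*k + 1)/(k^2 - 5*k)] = (-5*k^2 - 2*k + 5)/(k^2*(k^2 - 10*k + 25))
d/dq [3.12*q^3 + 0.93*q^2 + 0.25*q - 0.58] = 9.36*q^2 + 1.86*q + 0.25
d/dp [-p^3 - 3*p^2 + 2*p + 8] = -3*p^2 - 6*p + 2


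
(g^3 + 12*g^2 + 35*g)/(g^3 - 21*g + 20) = g*(g + 7)/(g^2 - 5*g + 4)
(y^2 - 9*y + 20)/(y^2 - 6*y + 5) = (y - 4)/(y - 1)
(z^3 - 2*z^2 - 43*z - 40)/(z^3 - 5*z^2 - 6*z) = (z^2 - 3*z - 40)/(z*(z - 6))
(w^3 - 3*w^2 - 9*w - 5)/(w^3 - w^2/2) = 2*(w^3 - 3*w^2 - 9*w - 5)/(w^2*(2*w - 1))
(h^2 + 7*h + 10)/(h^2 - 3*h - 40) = (h + 2)/(h - 8)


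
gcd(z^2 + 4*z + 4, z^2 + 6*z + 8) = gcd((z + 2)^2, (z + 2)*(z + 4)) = z + 2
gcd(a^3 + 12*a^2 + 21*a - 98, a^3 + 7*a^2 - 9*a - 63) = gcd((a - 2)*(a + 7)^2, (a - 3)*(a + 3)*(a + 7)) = a + 7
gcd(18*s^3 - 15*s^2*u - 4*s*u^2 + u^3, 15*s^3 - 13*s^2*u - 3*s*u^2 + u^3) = 3*s^2 - 2*s*u - u^2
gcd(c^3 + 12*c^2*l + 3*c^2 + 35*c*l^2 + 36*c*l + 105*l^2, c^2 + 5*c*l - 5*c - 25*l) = c + 5*l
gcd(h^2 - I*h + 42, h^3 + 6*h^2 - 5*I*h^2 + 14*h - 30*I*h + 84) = h - 7*I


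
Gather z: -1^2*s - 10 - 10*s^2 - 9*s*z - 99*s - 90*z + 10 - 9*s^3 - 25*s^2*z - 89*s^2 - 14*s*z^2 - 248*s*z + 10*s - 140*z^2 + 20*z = -9*s^3 - 99*s^2 - 90*s + z^2*(-14*s - 140) + z*(-25*s^2 - 257*s - 70)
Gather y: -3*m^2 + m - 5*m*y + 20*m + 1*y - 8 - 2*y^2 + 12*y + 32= -3*m^2 + 21*m - 2*y^2 + y*(13 - 5*m) + 24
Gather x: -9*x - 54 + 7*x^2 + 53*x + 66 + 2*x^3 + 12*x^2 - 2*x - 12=2*x^3 + 19*x^2 + 42*x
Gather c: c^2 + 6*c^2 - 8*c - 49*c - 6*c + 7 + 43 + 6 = 7*c^2 - 63*c + 56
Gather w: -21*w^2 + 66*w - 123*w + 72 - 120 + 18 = -21*w^2 - 57*w - 30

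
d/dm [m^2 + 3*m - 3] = 2*m + 3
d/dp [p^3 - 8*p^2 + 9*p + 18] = 3*p^2 - 16*p + 9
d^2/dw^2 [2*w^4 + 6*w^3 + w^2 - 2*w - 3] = 24*w^2 + 36*w + 2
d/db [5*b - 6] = 5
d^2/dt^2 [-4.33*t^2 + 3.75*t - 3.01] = -8.66000000000000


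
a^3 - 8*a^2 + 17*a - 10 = (a - 5)*(a - 2)*(a - 1)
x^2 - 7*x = x*(x - 7)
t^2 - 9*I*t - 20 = (t - 5*I)*(t - 4*I)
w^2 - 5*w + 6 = (w - 3)*(w - 2)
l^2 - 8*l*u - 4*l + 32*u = (l - 4)*(l - 8*u)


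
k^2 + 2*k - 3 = (k - 1)*(k + 3)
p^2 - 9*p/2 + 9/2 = (p - 3)*(p - 3/2)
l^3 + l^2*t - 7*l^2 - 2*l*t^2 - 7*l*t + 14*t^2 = (l - 7)*(l - t)*(l + 2*t)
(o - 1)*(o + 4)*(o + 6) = o^3 + 9*o^2 + 14*o - 24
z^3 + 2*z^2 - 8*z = z*(z - 2)*(z + 4)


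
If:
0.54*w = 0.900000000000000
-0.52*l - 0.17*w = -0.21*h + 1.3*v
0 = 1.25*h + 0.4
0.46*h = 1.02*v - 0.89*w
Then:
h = -0.32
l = -3.95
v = 1.31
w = 1.67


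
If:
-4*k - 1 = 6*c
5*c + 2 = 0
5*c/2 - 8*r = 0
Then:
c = -2/5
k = 7/20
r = -1/8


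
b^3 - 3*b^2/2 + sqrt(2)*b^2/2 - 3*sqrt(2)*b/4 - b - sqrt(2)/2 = (b - 2)*(b + 1/2)*(b + sqrt(2)/2)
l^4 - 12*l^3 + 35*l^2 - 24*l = l*(l - 8)*(l - 3)*(l - 1)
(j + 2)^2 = j^2 + 4*j + 4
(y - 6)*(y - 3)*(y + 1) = y^3 - 8*y^2 + 9*y + 18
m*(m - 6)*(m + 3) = m^3 - 3*m^2 - 18*m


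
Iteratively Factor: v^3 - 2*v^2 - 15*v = (v + 3)*(v^2 - 5*v) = v*(v + 3)*(v - 5)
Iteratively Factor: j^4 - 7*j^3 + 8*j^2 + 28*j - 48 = (j - 3)*(j^3 - 4*j^2 - 4*j + 16) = (j - 3)*(j + 2)*(j^2 - 6*j + 8) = (j - 4)*(j - 3)*(j + 2)*(j - 2)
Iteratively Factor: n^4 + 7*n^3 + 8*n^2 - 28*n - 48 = (n - 2)*(n^3 + 9*n^2 + 26*n + 24) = (n - 2)*(n + 2)*(n^2 + 7*n + 12) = (n - 2)*(n + 2)*(n + 3)*(n + 4)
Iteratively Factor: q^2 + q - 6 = (q + 3)*(q - 2)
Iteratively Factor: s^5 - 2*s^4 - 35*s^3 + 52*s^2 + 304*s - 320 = (s - 5)*(s^4 + 3*s^3 - 20*s^2 - 48*s + 64) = (s - 5)*(s - 1)*(s^3 + 4*s^2 - 16*s - 64) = (s - 5)*(s - 1)*(s + 4)*(s^2 - 16) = (s - 5)*(s - 1)*(s + 4)^2*(s - 4)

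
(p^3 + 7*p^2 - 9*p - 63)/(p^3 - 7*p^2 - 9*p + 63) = (p + 7)/(p - 7)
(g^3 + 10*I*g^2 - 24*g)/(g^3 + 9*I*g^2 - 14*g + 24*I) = g/(g - I)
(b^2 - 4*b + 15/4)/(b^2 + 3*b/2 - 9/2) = (b - 5/2)/(b + 3)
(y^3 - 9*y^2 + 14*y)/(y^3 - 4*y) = (y - 7)/(y + 2)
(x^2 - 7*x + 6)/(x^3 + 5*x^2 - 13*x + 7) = (x - 6)/(x^2 + 6*x - 7)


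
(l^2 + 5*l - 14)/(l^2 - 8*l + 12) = (l + 7)/(l - 6)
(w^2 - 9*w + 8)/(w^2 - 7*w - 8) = (w - 1)/(w + 1)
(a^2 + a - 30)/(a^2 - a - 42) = (a - 5)/(a - 7)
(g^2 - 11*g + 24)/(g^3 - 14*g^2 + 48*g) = (g - 3)/(g*(g - 6))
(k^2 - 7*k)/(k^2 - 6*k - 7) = k/(k + 1)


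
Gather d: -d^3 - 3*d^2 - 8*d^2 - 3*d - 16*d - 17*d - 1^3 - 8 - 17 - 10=-d^3 - 11*d^2 - 36*d - 36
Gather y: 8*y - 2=8*y - 2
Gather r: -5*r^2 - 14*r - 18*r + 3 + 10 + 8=-5*r^2 - 32*r + 21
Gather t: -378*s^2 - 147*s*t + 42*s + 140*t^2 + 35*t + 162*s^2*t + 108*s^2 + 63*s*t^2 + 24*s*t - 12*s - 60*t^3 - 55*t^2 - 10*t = -270*s^2 + 30*s - 60*t^3 + t^2*(63*s + 85) + t*(162*s^2 - 123*s + 25)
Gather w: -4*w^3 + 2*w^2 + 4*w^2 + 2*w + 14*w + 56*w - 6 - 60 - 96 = -4*w^3 + 6*w^2 + 72*w - 162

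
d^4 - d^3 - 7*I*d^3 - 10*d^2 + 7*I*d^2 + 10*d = d*(d - 1)*(d - 5*I)*(d - 2*I)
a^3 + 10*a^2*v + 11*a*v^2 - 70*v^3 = (a - 2*v)*(a + 5*v)*(a + 7*v)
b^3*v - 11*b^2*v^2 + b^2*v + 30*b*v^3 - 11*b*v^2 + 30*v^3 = (b - 6*v)*(b - 5*v)*(b*v + v)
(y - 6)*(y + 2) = y^2 - 4*y - 12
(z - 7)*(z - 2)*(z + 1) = z^3 - 8*z^2 + 5*z + 14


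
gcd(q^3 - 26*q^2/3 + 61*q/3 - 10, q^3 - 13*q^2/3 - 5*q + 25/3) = q - 5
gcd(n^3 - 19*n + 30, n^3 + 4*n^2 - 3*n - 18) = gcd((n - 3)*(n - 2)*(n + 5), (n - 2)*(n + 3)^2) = n - 2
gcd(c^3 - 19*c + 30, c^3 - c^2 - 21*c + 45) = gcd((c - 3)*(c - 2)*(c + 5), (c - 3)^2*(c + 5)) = c^2 + 2*c - 15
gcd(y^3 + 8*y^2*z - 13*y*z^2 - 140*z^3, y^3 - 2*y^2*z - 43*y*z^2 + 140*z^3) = y^2 + 3*y*z - 28*z^2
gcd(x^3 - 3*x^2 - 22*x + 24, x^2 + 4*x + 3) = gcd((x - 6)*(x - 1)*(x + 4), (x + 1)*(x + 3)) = 1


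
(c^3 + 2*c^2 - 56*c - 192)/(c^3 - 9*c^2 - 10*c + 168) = (c^2 - 2*c - 48)/(c^2 - 13*c + 42)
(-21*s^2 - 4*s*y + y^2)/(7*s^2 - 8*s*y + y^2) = (3*s + y)/(-s + y)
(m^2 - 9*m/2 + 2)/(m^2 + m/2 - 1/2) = (m - 4)/(m + 1)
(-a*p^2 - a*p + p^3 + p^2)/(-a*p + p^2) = p + 1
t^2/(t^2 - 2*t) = t/(t - 2)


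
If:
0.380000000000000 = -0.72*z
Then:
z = -0.53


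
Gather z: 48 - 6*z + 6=54 - 6*z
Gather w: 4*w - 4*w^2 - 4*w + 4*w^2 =0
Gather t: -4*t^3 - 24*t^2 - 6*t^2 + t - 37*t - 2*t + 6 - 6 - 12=-4*t^3 - 30*t^2 - 38*t - 12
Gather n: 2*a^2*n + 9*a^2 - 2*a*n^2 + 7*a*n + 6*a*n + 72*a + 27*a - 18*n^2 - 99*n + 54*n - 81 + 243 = 9*a^2 + 99*a + n^2*(-2*a - 18) + n*(2*a^2 + 13*a - 45) + 162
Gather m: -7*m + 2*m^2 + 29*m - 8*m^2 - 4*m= -6*m^2 + 18*m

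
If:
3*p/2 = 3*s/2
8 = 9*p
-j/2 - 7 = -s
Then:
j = -110/9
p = 8/9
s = 8/9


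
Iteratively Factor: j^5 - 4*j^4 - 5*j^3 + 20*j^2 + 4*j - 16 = (j + 1)*(j^4 - 5*j^3 + 20*j - 16) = (j - 4)*(j + 1)*(j^3 - j^2 - 4*j + 4) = (j - 4)*(j - 2)*(j + 1)*(j^2 + j - 2) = (j - 4)*(j - 2)*(j - 1)*(j + 1)*(j + 2)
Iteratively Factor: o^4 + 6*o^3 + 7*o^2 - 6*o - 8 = (o + 4)*(o^3 + 2*o^2 - o - 2) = (o + 2)*(o + 4)*(o^2 - 1) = (o + 1)*(o + 2)*(o + 4)*(o - 1)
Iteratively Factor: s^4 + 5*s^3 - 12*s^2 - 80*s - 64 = (s + 4)*(s^3 + s^2 - 16*s - 16) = (s - 4)*(s + 4)*(s^2 + 5*s + 4) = (s - 4)*(s + 4)^2*(s + 1)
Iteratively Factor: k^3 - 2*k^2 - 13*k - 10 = (k - 5)*(k^2 + 3*k + 2) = (k - 5)*(k + 2)*(k + 1)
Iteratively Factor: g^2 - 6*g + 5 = (g - 1)*(g - 5)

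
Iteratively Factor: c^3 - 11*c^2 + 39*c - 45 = (c - 5)*(c^2 - 6*c + 9) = (c - 5)*(c - 3)*(c - 3)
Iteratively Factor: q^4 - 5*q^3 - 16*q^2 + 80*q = (q - 4)*(q^3 - q^2 - 20*q) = (q - 5)*(q - 4)*(q^2 + 4*q) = q*(q - 5)*(q - 4)*(q + 4)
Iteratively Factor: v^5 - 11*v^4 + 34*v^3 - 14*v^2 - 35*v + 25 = (v + 1)*(v^4 - 12*v^3 + 46*v^2 - 60*v + 25) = (v - 1)*(v + 1)*(v^3 - 11*v^2 + 35*v - 25) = (v - 5)*(v - 1)*(v + 1)*(v^2 - 6*v + 5) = (v - 5)^2*(v - 1)*(v + 1)*(v - 1)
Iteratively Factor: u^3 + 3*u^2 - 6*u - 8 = (u + 1)*(u^2 + 2*u - 8) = (u - 2)*(u + 1)*(u + 4)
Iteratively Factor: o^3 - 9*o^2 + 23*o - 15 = (o - 5)*(o^2 - 4*o + 3) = (o - 5)*(o - 3)*(o - 1)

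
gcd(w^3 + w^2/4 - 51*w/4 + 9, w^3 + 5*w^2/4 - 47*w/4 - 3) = w^2 + w - 12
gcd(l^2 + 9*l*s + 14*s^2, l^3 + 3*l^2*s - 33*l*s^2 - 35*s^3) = l + 7*s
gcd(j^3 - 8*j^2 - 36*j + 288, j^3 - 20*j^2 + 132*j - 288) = j^2 - 14*j + 48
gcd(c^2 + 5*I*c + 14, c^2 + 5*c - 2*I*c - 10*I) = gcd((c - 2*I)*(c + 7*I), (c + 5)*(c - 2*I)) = c - 2*I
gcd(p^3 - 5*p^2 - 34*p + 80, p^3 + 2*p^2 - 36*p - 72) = 1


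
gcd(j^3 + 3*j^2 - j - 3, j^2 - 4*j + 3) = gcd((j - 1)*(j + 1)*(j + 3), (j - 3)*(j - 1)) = j - 1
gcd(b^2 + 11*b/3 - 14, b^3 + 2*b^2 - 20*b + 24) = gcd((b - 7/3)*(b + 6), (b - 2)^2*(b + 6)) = b + 6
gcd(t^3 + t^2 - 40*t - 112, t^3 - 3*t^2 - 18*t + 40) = t + 4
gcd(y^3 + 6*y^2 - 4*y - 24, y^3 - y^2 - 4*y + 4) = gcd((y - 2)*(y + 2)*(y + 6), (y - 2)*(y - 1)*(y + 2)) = y^2 - 4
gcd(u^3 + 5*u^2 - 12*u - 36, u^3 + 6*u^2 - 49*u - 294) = u + 6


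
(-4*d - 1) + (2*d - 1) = -2*d - 2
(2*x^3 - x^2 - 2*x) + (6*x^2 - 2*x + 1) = 2*x^3 + 5*x^2 - 4*x + 1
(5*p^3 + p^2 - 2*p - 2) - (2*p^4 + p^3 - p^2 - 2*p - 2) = -2*p^4 + 4*p^3 + 2*p^2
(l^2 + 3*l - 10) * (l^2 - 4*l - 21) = l^4 - l^3 - 43*l^2 - 23*l + 210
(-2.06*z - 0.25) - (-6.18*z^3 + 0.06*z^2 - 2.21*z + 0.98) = 6.18*z^3 - 0.06*z^2 + 0.15*z - 1.23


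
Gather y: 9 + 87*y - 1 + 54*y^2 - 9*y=54*y^2 + 78*y + 8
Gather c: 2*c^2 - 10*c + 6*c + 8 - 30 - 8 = 2*c^2 - 4*c - 30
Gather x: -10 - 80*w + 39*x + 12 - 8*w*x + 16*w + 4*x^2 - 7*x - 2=-64*w + 4*x^2 + x*(32 - 8*w)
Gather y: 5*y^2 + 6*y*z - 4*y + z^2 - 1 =5*y^2 + y*(6*z - 4) + z^2 - 1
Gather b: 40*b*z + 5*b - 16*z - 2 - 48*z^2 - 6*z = b*(40*z + 5) - 48*z^2 - 22*z - 2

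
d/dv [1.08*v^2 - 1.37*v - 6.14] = 2.16*v - 1.37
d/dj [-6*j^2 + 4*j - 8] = 4 - 12*j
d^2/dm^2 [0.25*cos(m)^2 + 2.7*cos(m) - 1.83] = -2.7*cos(m) - 0.5*cos(2*m)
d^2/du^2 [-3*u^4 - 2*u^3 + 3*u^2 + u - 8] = -36*u^2 - 12*u + 6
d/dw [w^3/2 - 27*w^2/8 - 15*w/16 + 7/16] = 3*w^2/2 - 27*w/4 - 15/16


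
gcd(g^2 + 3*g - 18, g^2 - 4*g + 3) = g - 3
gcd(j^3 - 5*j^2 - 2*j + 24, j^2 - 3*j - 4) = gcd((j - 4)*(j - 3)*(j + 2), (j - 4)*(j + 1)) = j - 4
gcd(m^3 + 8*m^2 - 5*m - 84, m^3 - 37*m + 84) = m^2 + 4*m - 21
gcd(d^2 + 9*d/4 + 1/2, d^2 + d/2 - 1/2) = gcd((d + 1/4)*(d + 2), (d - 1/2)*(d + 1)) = 1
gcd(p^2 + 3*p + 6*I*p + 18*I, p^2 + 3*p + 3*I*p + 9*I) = p + 3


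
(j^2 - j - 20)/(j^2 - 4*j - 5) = (j + 4)/(j + 1)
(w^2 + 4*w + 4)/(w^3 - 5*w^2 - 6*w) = (w^2 + 4*w + 4)/(w*(w^2 - 5*w - 6))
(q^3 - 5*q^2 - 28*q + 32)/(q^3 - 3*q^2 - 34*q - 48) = (q^2 + 3*q - 4)/(q^2 + 5*q + 6)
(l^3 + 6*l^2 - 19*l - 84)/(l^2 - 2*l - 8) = (l^2 + 10*l + 21)/(l + 2)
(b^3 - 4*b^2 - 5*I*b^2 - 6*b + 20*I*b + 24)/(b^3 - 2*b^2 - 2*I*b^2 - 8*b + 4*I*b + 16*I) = (b - 3*I)/(b + 2)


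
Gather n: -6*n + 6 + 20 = 26 - 6*n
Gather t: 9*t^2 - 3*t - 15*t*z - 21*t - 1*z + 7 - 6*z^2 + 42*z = 9*t^2 + t*(-15*z - 24) - 6*z^2 + 41*z + 7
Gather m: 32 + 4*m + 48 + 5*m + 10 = 9*m + 90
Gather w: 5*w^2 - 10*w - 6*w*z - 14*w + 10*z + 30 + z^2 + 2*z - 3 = 5*w^2 + w*(-6*z - 24) + z^2 + 12*z + 27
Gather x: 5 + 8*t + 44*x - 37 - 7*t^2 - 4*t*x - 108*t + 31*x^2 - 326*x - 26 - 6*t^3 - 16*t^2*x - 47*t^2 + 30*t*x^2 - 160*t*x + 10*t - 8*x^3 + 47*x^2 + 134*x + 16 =-6*t^3 - 54*t^2 - 90*t - 8*x^3 + x^2*(30*t + 78) + x*(-16*t^2 - 164*t - 148) - 42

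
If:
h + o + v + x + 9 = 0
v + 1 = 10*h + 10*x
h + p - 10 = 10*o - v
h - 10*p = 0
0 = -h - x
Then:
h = -690/11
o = -8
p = -69/11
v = -1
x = 690/11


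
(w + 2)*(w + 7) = w^2 + 9*w + 14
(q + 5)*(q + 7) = q^2 + 12*q + 35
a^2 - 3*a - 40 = (a - 8)*(a + 5)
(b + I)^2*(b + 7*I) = b^3 + 9*I*b^2 - 15*b - 7*I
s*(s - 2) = s^2 - 2*s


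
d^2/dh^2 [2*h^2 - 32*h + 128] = 4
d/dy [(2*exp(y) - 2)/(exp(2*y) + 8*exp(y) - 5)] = 2*(2*(1 - exp(y))*(exp(y) + 4) + exp(2*y) + 8*exp(y) - 5)*exp(y)/(exp(2*y) + 8*exp(y) - 5)^2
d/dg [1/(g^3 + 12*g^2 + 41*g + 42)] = (-3*g^2 - 24*g - 41)/(g^3 + 12*g^2 + 41*g + 42)^2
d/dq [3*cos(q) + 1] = -3*sin(q)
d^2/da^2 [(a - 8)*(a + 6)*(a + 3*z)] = 6*a + 6*z - 4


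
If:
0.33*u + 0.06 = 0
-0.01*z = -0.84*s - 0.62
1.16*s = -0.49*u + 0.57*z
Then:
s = -0.76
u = -0.18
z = -1.70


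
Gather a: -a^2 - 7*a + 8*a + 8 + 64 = -a^2 + a + 72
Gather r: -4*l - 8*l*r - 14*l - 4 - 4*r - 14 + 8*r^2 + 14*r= -18*l + 8*r^2 + r*(10 - 8*l) - 18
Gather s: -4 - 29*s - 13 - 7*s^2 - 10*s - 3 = -7*s^2 - 39*s - 20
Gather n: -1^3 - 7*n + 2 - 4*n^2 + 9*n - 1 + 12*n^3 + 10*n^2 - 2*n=12*n^3 + 6*n^2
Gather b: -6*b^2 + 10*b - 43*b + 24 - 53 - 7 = -6*b^2 - 33*b - 36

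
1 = 1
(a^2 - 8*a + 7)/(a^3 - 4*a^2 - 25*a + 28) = 1/(a + 4)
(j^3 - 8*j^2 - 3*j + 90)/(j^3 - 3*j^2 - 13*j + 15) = (j - 6)/(j - 1)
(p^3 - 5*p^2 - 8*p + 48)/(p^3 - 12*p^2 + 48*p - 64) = (p + 3)/(p - 4)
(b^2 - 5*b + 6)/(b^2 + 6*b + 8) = (b^2 - 5*b + 6)/(b^2 + 6*b + 8)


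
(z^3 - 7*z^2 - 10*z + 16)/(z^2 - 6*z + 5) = (z^2 - 6*z - 16)/(z - 5)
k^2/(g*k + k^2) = k/(g + k)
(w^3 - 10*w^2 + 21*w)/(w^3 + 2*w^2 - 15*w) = (w - 7)/(w + 5)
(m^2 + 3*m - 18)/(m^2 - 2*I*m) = (m^2 + 3*m - 18)/(m*(m - 2*I))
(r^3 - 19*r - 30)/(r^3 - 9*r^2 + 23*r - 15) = (r^2 + 5*r + 6)/(r^2 - 4*r + 3)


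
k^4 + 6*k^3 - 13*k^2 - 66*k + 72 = (k - 3)*(k - 1)*(k + 4)*(k + 6)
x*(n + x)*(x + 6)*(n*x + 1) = n^2*x^3 + 6*n^2*x^2 + n*x^4 + 6*n*x^3 + n*x^2 + 6*n*x + x^3 + 6*x^2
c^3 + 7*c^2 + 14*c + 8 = (c + 1)*(c + 2)*(c + 4)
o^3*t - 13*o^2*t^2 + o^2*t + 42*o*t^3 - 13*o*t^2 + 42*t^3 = (o - 7*t)*(o - 6*t)*(o*t + t)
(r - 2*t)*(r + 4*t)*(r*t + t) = r^3*t + 2*r^2*t^2 + r^2*t - 8*r*t^3 + 2*r*t^2 - 8*t^3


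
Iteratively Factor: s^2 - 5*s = (s - 5)*(s)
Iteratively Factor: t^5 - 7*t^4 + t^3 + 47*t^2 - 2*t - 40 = (t - 4)*(t^4 - 3*t^3 - 11*t^2 + 3*t + 10) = (t - 4)*(t + 2)*(t^3 - 5*t^2 - t + 5) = (t - 4)*(t + 1)*(t + 2)*(t^2 - 6*t + 5) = (t - 4)*(t - 1)*(t + 1)*(t + 2)*(t - 5)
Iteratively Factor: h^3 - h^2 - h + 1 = (h - 1)*(h^2 - 1) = (h - 1)^2*(h + 1)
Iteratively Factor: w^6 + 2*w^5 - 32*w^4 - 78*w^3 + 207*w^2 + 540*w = (w + 3)*(w^5 - w^4 - 29*w^3 + 9*w^2 + 180*w) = (w + 3)*(w + 4)*(w^4 - 5*w^3 - 9*w^2 + 45*w) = (w + 3)^2*(w + 4)*(w^3 - 8*w^2 + 15*w) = (w - 3)*(w + 3)^2*(w + 4)*(w^2 - 5*w) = w*(w - 3)*(w + 3)^2*(w + 4)*(w - 5)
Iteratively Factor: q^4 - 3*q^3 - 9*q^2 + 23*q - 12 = (q - 1)*(q^3 - 2*q^2 - 11*q + 12) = (q - 4)*(q - 1)*(q^2 + 2*q - 3) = (q - 4)*(q - 1)*(q + 3)*(q - 1)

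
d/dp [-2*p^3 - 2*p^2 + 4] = 2*p*(-3*p - 2)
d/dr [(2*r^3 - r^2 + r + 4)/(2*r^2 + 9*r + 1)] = (4*r^4 + 36*r^3 - 5*r^2 - 18*r - 35)/(4*r^4 + 36*r^3 + 85*r^2 + 18*r + 1)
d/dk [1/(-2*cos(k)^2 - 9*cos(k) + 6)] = -(4*cos(k) + 9)*sin(k)/(9*cos(k) + cos(2*k) - 5)^2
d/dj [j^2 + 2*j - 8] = 2*j + 2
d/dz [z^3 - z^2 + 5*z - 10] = 3*z^2 - 2*z + 5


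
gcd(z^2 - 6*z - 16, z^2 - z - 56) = z - 8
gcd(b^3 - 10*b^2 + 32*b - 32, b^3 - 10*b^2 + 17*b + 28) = b - 4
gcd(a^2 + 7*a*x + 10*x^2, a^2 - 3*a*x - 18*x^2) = 1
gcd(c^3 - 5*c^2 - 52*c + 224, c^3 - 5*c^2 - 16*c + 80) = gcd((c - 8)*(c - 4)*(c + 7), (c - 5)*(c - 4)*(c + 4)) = c - 4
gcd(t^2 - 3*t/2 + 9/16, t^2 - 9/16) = t - 3/4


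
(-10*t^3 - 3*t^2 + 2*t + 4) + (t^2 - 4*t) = -10*t^3 - 2*t^2 - 2*t + 4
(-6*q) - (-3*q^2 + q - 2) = 3*q^2 - 7*q + 2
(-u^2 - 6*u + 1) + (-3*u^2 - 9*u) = -4*u^2 - 15*u + 1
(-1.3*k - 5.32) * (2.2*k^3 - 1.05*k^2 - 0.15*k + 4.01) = -2.86*k^4 - 10.339*k^3 + 5.781*k^2 - 4.415*k - 21.3332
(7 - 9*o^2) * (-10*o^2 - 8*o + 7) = 90*o^4 + 72*o^3 - 133*o^2 - 56*o + 49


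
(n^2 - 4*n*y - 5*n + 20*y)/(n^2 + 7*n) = (n^2 - 4*n*y - 5*n + 20*y)/(n*(n + 7))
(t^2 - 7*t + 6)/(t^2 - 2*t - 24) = (t - 1)/(t + 4)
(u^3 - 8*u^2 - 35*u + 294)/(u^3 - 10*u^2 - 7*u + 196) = (u + 6)/(u + 4)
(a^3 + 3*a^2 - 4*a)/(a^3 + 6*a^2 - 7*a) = (a + 4)/(a + 7)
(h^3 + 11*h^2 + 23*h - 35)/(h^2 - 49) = (h^2 + 4*h - 5)/(h - 7)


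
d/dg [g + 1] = 1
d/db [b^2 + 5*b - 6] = 2*b + 5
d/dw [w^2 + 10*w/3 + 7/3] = 2*w + 10/3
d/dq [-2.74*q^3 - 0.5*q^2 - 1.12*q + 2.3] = -8.22*q^2 - 1.0*q - 1.12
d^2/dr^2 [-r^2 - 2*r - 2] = -2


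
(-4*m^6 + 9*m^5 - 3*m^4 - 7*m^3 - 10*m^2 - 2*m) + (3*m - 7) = -4*m^6 + 9*m^5 - 3*m^4 - 7*m^3 - 10*m^2 + m - 7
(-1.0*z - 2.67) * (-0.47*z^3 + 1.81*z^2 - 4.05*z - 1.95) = 0.47*z^4 - 0.5551*z^3 - 0.7827*z^2 + 12.7635*z + 5.2065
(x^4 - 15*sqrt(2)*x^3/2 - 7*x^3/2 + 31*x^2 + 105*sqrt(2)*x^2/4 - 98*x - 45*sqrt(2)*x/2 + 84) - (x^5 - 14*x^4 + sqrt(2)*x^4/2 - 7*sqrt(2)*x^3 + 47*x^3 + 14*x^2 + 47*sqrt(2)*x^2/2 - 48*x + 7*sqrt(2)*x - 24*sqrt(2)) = -x^5 - sqrt(2)*x^4/2 + 15*x^4 - 101*x^3/2 - sqrt(2)*x^3/2 + 11*sqrt(2)*x^2/4 + 17*x^2 - 50*x - 59*sqrt(2)*x/2 + 24*sqrt(2) + 84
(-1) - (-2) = 1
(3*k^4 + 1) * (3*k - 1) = 9*k^5 - 3*k^4 + 3*k - 1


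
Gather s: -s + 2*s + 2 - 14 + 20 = s + 8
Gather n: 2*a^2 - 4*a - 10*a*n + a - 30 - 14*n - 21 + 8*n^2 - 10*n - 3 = 2*a^2 - 3*a + 8*n^2 + n*(-10*a - 24) - 54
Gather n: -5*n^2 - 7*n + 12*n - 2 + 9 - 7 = -5*n^2 + 5*n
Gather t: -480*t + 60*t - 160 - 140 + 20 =-420*t - 280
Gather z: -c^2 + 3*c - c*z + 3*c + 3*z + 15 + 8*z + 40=-c^2 + 6*c + z*(11 - c) + 55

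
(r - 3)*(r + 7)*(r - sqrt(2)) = r^3 - sqrt(2)*r^2 + 4*r^2 - 21*r - 4*sqrt(2)*r + 21*sqrt(2)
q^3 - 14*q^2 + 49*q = q*(q - 7)^2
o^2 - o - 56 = (o - 8)*(o + 7)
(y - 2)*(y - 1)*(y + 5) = y^3 + 2*y^2 - 13*y + 10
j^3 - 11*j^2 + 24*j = j*(j - 8)*(j - 3)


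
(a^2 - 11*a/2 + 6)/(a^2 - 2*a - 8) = (a - 3/2)/(a + 2)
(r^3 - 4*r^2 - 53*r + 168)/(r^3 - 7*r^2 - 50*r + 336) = (r - 3)/(r - 6)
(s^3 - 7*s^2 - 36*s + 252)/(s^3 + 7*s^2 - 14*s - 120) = (s^2 - 13*s + 42)/(s^2 + s - 20)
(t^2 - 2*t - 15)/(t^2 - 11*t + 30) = (t + 3)/(t - 6)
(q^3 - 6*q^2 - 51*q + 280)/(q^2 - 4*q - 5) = (q^2 - q - 56)/(q + 1)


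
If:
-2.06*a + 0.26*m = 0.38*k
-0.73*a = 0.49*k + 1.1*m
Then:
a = 0.745081967213115*m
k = -3.35491803278689*m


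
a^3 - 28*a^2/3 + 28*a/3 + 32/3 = (a - 8)*(a - 2)*(a + 2/3)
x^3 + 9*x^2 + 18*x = x*(x + 3)*(x + 6)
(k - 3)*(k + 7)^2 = k^3 + 11*k^2 + 7*k - 147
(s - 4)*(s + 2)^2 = s^3 - 12*s - 16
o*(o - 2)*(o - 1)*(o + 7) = o^4 + 4*o^3 - 19*o^2 + 14*o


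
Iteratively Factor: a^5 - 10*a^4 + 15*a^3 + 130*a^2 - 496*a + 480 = (a - 3)*(a^4 - 7*a^3 - 6*a^2 + 112*a - 160) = (a - 4)*(a - 3)*(a^3 - 3*a^2 - 18*a + 40) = (a - 4)*(a - 3)*(a + 4)*(a^2 - 7*a + 10) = (a - 5)*(a - 4)*(a - 3)*(a + 4)*(a - 2)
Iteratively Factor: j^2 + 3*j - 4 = (j - 1)*(j + 4)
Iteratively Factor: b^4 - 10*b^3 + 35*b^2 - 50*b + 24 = (b - 3)*(b^3 - 7*b^2 + 14*b - 8) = (b - 3)*(b - 2)*(b^2 - 5*b + 4) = (b - 3)*(b - 2)*(b - 1)*(b - 4)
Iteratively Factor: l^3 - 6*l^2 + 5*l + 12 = (l - 3)*(l^2 - 3*l - 4) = (l - 4)*(l - 3)*(l + 1)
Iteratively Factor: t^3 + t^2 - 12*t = (t - 3)*(t^2 + 4*t) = (t - 3)*(t + 4)*(t)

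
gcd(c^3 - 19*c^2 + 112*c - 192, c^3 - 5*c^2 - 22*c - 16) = c - 8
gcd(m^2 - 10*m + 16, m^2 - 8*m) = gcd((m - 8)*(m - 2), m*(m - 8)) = m - 8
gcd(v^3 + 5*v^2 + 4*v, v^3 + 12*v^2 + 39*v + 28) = v^2 + 5*v + 4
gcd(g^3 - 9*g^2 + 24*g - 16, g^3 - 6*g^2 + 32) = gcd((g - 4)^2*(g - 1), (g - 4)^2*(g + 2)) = g^2 - 8*g + 16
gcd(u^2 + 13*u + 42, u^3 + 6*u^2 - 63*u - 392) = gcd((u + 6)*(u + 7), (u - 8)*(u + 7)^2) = u + 7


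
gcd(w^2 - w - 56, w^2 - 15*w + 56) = w - 8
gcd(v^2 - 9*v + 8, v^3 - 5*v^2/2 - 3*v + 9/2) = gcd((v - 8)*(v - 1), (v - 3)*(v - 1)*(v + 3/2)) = v - 1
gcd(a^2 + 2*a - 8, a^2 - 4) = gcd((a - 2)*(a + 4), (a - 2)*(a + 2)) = a - 2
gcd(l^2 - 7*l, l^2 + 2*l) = l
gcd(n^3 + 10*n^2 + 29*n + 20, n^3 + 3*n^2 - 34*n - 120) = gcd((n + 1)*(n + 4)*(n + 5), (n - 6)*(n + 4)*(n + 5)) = n^2 + 9*n + 20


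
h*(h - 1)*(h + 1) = h^3 - h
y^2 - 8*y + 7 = (y - 7)*(y - 1)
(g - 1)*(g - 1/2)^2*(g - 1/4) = g^4 - 9*g^3/4 + 7*g^2/4 - 9*g/16 + 1/16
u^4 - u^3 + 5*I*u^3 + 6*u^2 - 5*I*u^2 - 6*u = u*(u - 1)*(u - I)*(u + 6*I)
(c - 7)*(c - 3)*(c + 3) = c^3 - 7*c^2 - 9*c + 63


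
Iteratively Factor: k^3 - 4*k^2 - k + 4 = (k - 1)*(k^2 - 3*k - 4) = (k - 4)*(k - 1)*(k + 1)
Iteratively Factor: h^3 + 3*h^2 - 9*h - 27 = (h + 3)*(h^2 - 9) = (h + 3)^2*(h - 3)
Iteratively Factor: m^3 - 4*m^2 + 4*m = (m - 2)*(m^2 - 2*m) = m*(m - 2)*(m - 2)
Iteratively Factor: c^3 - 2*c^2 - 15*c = (c - 5)*(c^2 + 3*c) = (c - 5)*(c + 3)*(c)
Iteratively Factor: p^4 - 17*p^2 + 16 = (p + 4)*(p^3 - 4*p^2 - p + 4) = (p - 1)*(p + 4)*(p^2 - 3*p - 4) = (p - 4)*(p - 1)*(p + 4)*(p + 1)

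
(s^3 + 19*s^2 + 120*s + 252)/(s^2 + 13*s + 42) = s + 6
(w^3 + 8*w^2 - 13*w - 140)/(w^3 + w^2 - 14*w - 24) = (w^2 + 12*w + 35)/(w^2 + 5*w + 6)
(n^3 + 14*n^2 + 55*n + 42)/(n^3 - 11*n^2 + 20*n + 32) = (n^2 + 13*n + 42)/(n^2 - 12*n + 32)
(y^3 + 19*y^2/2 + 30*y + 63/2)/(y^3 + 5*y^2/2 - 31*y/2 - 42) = (y + 3)/(y - 4)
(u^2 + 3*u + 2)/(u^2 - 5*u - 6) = (u + 2)/(u - 6)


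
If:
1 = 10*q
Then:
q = 1/10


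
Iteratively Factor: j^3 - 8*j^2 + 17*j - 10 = (j - 5)*(j^2 - 3*j + 2) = (j - 5)*(j - 1)*(j - 2)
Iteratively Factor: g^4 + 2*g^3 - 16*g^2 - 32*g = (g + 2)*(g^3 - 16*g) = g*(g + 2)*(g^2 - 16) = g*(g - 4)*(g + 2)*(g + 4)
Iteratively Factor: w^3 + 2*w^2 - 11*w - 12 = (w - 3)*(w^2 + 5*w + 4) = (w - 3)*(w + 1)*(w + 4)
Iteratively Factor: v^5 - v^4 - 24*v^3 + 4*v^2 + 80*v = (v - 5)*(v^4 + 4*v^3 - 4*v^2 - 16*v) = (v - 5)*(v + 4)*(v^3 - 4*v) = v*(v - 5)*(v + 4)*(v^2 - 4) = v*(v - 5)*(v + 2)*(v + 4)*(v - 2)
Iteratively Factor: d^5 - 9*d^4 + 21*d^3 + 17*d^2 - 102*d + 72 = (d - 3)*(d^4 - 6*d^3 + 3*d^2 + 26*d - 24) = (d - 3)*(d - 1)*(d^3 - 5*d^2 - 2*d + 24) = (d - 4)*(d - 3)*(d - 1)*(d^2 - d - 6) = (d - 4)*(d - 3)*(d - 1)*(d + 2)*(d - 3)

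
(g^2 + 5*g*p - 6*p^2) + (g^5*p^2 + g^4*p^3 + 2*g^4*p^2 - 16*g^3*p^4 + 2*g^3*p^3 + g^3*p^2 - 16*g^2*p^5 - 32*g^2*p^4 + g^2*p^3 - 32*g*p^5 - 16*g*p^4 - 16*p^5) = g^5*p^2 + g^4*p^3 + 2*g^4*p^2 - 16*g^3*p^4 + 2*g^3*p^3 + g^3*p^2 - 16*g^2*p^5 - 32*g^2*p^4 + g^2*p^3 + g^2 - 32*g*p^5 - 16*g*p^4 + 5*g*p - 16*p^5 - 6*p^2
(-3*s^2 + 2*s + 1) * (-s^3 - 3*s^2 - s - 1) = 3*s^5 + 7*s^4 - 4*s^3 - 2*s^2 - 3*s - 1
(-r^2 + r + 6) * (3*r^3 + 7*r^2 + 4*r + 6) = -3*r^5 - 4*r^4 + 21*r^3 + 40*r^2 + 30*r + 36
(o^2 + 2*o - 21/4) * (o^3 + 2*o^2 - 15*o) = o^5 + 4*o^4 - 65*o^3/4 - 81*o^2/2 + 315*o/4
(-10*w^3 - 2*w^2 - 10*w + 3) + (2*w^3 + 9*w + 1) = -8*w^3 - 2*w^2 - w + 4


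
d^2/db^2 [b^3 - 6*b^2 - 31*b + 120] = 6*b - 12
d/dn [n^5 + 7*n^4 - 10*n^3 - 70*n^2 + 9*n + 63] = 5*n^4 + 28*n^3 - 30*n^2 - 140*n + 9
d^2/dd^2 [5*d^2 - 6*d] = 10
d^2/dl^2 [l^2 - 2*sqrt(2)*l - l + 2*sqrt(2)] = 2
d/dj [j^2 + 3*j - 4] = 2*j + 3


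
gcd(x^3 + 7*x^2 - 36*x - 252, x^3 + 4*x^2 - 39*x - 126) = x^2 + x - 42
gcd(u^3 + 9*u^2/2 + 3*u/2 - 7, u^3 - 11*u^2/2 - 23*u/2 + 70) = u + 7/2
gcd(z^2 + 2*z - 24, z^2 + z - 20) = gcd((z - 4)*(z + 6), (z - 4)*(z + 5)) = z - 4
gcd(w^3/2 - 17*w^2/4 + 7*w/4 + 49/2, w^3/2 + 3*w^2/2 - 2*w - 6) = w + 2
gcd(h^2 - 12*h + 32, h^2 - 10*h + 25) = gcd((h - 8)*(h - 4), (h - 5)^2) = 1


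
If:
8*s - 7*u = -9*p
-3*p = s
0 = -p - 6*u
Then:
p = 0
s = 0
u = 0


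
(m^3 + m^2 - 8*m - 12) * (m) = m^4 + m^3 - 8*m^2 - 12*m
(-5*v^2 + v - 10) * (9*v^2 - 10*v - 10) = -45*v^4 + 59*v^3 - 50*v^2 + 90*v + 100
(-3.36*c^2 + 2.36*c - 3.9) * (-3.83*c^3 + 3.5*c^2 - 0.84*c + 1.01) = 12.8688*c^5 - 20.7988*c^4 + 26.0194*c^3 - 19.026*c^2 + 5.6596*c - 3.939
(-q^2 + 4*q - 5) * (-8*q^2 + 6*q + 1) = 8*q^4 - 38*q^3 + 63*q^2 - 26*q - 5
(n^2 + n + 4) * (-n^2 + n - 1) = -n^4 - 4*n^2 + 3*n - 4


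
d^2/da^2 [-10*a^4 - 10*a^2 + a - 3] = -120*a^2 - 20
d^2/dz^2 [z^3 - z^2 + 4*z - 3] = 6*z - 2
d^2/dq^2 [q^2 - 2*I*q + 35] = 2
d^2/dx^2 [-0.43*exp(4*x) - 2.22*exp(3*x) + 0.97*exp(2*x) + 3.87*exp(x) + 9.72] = (-6.88*exp(3*x) - 19.98*exp(2*x) + 3.88*exp(x) + 3.87)*exp(x)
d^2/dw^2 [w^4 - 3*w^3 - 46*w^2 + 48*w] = 12*w^2 - 18*w - 92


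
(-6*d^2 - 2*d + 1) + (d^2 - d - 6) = -5*d^2 - 3*d - 5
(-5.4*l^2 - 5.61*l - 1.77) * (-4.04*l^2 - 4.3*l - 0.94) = 21.816*l^4 + 45.8844*l^3 + 36.3498*l^2 + 12.8844*l + 1.6638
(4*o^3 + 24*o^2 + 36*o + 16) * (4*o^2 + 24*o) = 16*o^5 + 192*o^4 + 720*o^3 + 928*o^2 + 384*o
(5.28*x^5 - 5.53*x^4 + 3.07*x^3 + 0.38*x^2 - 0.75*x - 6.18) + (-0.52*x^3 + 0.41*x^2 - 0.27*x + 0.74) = 5.28*x^5 - 5.53*x^4 + 2.55*x^3 + 0.79*x^2 - 1.02*x - 5.44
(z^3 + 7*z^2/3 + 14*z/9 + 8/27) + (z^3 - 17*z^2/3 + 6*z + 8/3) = 2*z^3 - 10*z^2/3 + 68*z/9 + 80/27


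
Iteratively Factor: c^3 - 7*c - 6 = (c - 3)*(c^2 + 3*c + 2) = (c - 3)*(c + 1)*(c + 2)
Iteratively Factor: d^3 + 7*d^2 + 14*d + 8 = (d + 4)*(d^2 + 3*d + 2) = (d + 1)*(d + 4)*(d + 2)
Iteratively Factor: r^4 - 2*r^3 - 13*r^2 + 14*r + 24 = (r - 2)*(r^3 - 13*r - 12) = (r - 4)*(r - 2)*(r^2 + 4*r + 3) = (r - 4)*(r - 2)*(r + 1)*(r + 3)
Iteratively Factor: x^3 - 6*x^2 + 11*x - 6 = (x - 2)*(x^2 - 4*x + 3) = (x - 2)*(x - 1)*(x - 3)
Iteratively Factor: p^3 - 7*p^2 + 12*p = (p - 3)*(p^2 - 4*p) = p*(p - 3)*(p - 4)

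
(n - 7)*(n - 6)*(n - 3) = n^3 - 16*n^2 + 81*n - 126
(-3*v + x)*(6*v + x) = -18*v^2 + 3*v*x + x^2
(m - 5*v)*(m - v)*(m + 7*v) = m^3 + m^2*v - 37*m*v^2 + 35*v^3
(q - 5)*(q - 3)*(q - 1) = q^3 - 9*q^2 + 23*q - 15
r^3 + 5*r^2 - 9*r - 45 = (r - 3)*(r + 3)*(r + 5)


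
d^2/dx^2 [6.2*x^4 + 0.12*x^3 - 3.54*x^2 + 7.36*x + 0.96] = 74.4*x^2 + 0.72*x - 7.08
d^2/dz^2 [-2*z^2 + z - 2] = -4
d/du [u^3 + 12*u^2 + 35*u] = 3*u^2 + 24*u + 35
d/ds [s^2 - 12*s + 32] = 2*s - 12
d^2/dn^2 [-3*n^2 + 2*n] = -6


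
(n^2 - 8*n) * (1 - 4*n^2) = -4*n^4 + 32*n^3 + n^2 - 8*n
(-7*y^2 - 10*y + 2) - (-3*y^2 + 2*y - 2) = -4*y^2 - 12*y + 4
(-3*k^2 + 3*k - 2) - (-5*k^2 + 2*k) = 2*k^2 + k - 2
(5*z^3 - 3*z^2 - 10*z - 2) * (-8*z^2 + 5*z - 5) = -40*z^5 + 49*z^4 + 40*z^3 - 19*z^2 + 40*z + 10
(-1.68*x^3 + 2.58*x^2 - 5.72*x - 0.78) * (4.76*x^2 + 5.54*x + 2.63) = -7.9968*x^5 + 2.9736*x^4 - 17.3524*x^3 - 28.6162*x^2 - 19.3648*x - 2.0514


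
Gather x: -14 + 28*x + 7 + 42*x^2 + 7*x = 42*x^2 + 35*x - 7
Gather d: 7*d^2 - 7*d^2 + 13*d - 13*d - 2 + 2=0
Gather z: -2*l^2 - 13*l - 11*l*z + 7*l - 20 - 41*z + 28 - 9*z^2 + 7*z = -2*l^2 - 6*l - 9*z^2 + z*(-11*l - 34) + 8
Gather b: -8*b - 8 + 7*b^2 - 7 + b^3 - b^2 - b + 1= b^3 + 6*b^2 - 9*b - 14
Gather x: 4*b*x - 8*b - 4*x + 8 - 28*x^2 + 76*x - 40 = -8*b - 28*x^2 + x*(4*b + 72) - 32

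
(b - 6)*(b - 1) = b^2 - 7*b + 6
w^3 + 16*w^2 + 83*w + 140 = (w + 4)*(w + 5)*(w + 7)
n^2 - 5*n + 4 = (n - 4)*(n - 1)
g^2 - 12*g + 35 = (g - 7)*(g - 5)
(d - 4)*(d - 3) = d^2 - 7*d + 12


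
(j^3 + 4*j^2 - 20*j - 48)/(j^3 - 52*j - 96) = (j - 4)/(j - 8)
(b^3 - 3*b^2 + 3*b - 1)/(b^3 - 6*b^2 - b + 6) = (b^2 - 2*b + 1)/(b^2 - 5*b - 6)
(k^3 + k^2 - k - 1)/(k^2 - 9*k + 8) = (k^2 + 2*k + 1)/(k - 8)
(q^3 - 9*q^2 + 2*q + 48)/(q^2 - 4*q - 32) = (q^2 - q - 6)/(q + 4)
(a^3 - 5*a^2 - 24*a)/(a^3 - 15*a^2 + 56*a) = (a + 3)/(a - 7)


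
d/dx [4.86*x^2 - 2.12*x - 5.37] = 9.72*x - 2.12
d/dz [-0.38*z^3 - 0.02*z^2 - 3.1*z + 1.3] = -1.14*z^2 - 0.04*z - 3.1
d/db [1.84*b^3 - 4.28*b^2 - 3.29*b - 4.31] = 5.52*b^2 - 8.56*b - 3.29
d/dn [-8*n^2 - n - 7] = -16*n - 1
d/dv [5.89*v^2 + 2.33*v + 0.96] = 11.78*v + 2.33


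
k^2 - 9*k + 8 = (k - 8)*(k - 1)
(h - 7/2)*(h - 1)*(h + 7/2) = h^3 - h^2 - 49*h/4 + 49/4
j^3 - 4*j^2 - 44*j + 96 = (j - 8)*(j - 2)*(j + 6)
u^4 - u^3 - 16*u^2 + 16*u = u*(u - 4)*(u - 1)*(u + 4)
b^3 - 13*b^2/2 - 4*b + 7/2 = (b - 7)*(b - 1/2)*(b + 1)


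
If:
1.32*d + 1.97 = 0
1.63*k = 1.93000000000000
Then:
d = -1.49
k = 1.18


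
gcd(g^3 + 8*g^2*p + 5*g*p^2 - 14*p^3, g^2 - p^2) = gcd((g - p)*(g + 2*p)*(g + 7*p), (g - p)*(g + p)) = -g + p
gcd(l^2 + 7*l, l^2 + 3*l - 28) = l + 7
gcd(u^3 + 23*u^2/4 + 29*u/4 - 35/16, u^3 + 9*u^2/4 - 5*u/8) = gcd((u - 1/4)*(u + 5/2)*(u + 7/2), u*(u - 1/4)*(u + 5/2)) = u^2 + 9*u/4 - 5/8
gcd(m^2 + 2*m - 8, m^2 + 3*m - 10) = m - 2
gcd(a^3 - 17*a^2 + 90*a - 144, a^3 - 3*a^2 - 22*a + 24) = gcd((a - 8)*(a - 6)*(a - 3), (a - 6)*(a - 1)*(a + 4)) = a - 6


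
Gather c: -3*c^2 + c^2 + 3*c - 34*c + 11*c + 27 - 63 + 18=-2*c^2 - 20*c - 18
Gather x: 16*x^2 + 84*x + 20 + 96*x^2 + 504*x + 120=112*x^2 + 588*x + 140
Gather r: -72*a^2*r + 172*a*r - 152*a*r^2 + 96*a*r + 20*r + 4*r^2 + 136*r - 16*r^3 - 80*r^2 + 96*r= -16*r^3 + r^2*(-152*a - 76) + r*(-72*a^2 + 268*a + 252)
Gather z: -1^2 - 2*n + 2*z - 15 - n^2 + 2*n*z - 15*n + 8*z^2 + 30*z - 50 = -n^2 - 17*n + 8*z^2 + z*(2*n + 32) - 66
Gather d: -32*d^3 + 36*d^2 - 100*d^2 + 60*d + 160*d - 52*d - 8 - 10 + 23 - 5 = -32*d^3 - 64*d^2 + 168*d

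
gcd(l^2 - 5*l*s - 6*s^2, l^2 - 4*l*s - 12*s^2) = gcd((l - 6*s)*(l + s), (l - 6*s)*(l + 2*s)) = -l + 6*s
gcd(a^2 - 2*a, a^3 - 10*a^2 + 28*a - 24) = a - 2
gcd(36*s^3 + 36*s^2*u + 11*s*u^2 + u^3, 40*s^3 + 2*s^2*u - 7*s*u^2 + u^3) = 2*s + u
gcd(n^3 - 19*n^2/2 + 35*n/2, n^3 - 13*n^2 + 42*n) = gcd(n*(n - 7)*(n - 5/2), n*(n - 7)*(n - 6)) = n^2 - 7*n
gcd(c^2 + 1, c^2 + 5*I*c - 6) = 1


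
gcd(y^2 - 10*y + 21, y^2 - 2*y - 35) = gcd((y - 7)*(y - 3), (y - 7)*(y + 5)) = y - 7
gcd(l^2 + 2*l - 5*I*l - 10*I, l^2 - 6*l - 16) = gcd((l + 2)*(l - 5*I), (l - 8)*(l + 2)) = l + 2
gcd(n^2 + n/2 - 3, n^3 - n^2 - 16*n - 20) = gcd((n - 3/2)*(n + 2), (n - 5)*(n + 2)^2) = n + 2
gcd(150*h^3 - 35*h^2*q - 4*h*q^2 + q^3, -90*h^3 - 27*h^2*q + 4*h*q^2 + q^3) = -30*h^2 + h*q + q^2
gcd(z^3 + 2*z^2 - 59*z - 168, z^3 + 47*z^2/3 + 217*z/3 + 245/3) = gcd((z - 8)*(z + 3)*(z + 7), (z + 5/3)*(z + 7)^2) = z + 7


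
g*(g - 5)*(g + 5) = g^3 - 25*g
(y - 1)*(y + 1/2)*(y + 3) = y^3 + 5*y^2/2 - 2*y - 3/2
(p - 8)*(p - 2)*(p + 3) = p^3 - 7*p^2 - 14*p + 48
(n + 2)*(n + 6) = n^2 + 8*n + 12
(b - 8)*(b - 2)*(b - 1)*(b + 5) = b^4 - 6*b^3 - 29*b^2 + 114*b - 80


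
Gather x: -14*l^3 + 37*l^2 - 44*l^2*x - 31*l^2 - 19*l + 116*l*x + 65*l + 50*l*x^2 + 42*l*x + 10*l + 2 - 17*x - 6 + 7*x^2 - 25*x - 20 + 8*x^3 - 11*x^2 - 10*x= -14*l^3 + 6*l^2 + 56*l + 8*x^3 + x^2*(50*l - 4) + x*(-44*l^2 + 158*l - 52) - 24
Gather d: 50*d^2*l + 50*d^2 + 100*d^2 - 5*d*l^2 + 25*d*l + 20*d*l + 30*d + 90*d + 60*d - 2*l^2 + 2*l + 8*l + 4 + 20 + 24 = d^2*(50*l + 150) + d*(-5*l^2 + 45*l + 180) - 2*l^2 + 10*l + 48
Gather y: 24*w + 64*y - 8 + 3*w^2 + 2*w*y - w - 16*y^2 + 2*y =3*w^2 + 23*w - 16*y^2 + y*(2*w + 66) - 8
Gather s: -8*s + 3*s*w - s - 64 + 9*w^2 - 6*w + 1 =s*(3*w - 9) + 9*w^2 - 6*w - 63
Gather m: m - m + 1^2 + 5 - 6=0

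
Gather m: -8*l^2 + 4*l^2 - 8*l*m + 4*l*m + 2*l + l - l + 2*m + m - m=-4*l^2 + 2*l + m*(2 - 4*l)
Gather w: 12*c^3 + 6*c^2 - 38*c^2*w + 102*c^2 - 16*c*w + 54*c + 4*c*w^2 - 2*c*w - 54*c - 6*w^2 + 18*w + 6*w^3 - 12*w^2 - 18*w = 12*c^3 + 108*c^2 + 6*w^3 + w^2*(4*c - 18) + w*(-38*c^2 - 18*c)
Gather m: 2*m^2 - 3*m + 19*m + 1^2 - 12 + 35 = 2*m^2 + 16*m + 24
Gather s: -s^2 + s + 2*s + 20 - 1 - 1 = -s^2 + 3*s + 18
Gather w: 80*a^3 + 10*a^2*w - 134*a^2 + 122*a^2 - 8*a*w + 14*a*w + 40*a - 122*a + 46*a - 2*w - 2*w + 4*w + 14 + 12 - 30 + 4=80*a^3 - 12*a^2 - 36*a + w*(10*a^2 + 6*a)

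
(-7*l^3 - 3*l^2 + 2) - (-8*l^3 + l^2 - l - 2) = l^3 - 4*l^2 + l + 4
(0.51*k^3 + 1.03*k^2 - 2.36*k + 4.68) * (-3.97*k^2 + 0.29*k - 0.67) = -2.0247*k^5 - 3.9412*k^4 + 9.3262*k^3 - 19.9541*k^2 + 2.9384*k - 3.1356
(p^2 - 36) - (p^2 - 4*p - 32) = 4*p - 4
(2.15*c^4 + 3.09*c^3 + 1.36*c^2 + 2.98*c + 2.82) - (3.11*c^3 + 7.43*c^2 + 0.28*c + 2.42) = 2.15*c^4 - 0.02*c^3 - 6.07*c^2 + 2.7*c + 0.4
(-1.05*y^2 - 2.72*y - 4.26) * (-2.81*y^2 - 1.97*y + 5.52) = 2.9505*y^4 + 9.7117*y^3 + 11.533*y^2 - 6.6222*y - 23.5152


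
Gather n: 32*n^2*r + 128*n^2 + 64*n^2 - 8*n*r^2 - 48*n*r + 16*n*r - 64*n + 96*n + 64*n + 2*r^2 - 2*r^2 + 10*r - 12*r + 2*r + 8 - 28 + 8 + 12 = n^2*(32*r + 192) + n*(-8*r^2 - 32*r + 96)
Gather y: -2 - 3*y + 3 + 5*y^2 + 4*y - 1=5*y^2 + y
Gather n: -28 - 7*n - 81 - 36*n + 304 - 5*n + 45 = 240 - 48*n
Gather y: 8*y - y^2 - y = -y^2 + 7*y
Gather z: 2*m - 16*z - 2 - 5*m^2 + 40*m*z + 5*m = -5*m^2 + 7*m + z*(40*m - 16) - 2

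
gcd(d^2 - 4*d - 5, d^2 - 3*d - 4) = d + 1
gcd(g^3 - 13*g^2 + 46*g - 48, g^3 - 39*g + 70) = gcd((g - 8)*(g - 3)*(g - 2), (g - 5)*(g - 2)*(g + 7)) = g - 2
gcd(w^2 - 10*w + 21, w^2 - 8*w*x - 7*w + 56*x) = w - 7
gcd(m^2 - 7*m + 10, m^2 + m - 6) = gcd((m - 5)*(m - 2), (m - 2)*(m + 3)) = m - 2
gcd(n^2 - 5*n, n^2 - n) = n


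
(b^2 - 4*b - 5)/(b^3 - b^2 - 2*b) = (b - 5)/(b*(b - 2))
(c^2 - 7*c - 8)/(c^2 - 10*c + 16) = (c + 1)/(c - 2)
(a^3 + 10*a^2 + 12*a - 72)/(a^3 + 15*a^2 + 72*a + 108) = (a - 2)/(a + 3)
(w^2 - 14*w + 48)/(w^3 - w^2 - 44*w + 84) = (w - 8)/(w^2 + 5*w - 14)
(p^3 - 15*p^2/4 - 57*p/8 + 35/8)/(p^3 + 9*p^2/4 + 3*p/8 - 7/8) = (p - 5)/(p + 1)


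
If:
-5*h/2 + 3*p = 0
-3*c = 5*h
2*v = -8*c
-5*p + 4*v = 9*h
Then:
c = 0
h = 0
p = 0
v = 0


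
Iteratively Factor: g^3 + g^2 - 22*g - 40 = (g + 2)*(g^2 - g - 20) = (g + 2)*(g + 4)*(g - 5)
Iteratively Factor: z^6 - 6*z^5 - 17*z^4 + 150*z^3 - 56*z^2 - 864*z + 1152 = (z - 4)*(z^5 - 2*z^4 - 25*z^3 + 50*z^2 + 144*z - 288) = (z - 4)^2*(z^4 + 2*z^3 - 17*z^2 - 18*z + 72) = (z - 4)^2*(z - 2)*(z^3 + 4*z^2 - 9*z - 36) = (z - 4)^2*(z - 2)*(z + 3)*(z^2 + z - 12) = (z - 4)^2*(z - 2)*(z + 3)*(z + 4)*(z - 3)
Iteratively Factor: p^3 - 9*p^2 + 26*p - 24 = (p - 3)*(p^2 - 6*p + 8) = (p - 3)*(p - 2)*(p - 4)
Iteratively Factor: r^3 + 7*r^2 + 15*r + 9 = (r + 3)*(r^2 + 4*r + 3) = (r + 1)*(r + 3)*(r + 3)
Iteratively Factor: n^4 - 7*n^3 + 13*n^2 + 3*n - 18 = (n - 2)*(n^3 - 5*n^2 + 3*n + 9) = (n - 3)*(n - 2)*(n^2 - 2*n - 3) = (n - 3)*(n - 2)*(n + 1)*(n - 3)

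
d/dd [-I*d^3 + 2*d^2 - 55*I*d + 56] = -3*I*d^2 + 4*d - 55*I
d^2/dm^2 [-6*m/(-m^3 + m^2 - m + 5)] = 12*(m*(3*m^2 - 2*m + 1)^2 + (-3*m^2 - m*(3*m - 1) + 2*m - 1)*(m^3 - m^2 + m - 5))/(m^3 - m^2 + m - 5)^3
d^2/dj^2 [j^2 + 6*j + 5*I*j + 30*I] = 2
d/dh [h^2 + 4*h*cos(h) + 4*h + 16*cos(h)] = -4*h*sin(h) + 2*h - 16*sin(h) + 4*cos(h) + 4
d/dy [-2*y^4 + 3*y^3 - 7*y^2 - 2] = y*(-8*y^2 + 9*y - 14)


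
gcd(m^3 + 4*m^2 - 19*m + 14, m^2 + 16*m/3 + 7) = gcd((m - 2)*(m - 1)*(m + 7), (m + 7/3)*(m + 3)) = 1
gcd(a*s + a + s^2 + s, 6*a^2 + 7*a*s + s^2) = a + s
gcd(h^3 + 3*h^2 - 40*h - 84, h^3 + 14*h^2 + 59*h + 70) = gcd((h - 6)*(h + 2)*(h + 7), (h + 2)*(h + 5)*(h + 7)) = h^2 + 9*h + 14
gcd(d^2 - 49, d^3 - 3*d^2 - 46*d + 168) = d + 7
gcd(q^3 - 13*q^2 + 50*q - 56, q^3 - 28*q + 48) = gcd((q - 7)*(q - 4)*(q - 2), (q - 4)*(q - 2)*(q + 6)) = q^2 - 6*q + 8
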